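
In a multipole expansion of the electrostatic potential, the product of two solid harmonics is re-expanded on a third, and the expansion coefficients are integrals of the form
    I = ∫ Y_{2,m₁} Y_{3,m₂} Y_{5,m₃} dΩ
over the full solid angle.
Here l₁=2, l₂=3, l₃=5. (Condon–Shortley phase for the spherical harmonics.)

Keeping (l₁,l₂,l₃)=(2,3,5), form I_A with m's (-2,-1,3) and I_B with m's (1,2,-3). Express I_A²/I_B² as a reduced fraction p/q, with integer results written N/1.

Same 2,3,5: normalisation and zero-m 3j drop out of the ratio.
A: Δ: 0! 4! 6! / 11! → 1/2310; sum: t=0:+1/1152 = 1/1152; 3j²(2 3 5; -2 -1 3) = Δ·Π!·Σ² = 1/33  (sign +1)
B: Δ: 0! 4! 6! / 11! → 1/2310; sum: t=0:+1/720 = 1/720; 3j²(2 3 5; 1 2 -3) = Δ·Π!·Σ² = 8/165  (sign +1)
I_A²/I_B² = (1/33)/(8/165) = 5/8

5/8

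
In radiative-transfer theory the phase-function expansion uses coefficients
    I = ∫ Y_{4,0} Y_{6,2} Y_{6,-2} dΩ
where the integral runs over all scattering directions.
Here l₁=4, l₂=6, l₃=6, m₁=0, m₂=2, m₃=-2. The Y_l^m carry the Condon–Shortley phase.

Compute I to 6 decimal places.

0.016594

m-sum 0 ✓  L=16 even ✓  2≤6≤10 ✓
Π(2lᵢ+1) = 9×13×13 = 1521
triangle coeff Δ(4,6,6) = 1/15315300
Σ_t [0,4]: t=0:+1/829440 t=1:−1/25920 t=2:+1/9216 t=3:−1/25920 t=4:+1/829440 = 7/207360
(3j)²=28/2431 [(4 6 6; 0 0 0)], sign=+1
Σ_t [0,4]: t=0:+1/23224320 t=1:−1/181440 t=2:+1/23040 t=3:−1/25920 t=4:+1/331776 = 11/4644864
(3j)²=11/55692 [(4 6 6; 0 2 -2)], sign=+1
⇒ 4πI² = 1/289
I = (+1)√(1/289/(4π)) = 0.01659381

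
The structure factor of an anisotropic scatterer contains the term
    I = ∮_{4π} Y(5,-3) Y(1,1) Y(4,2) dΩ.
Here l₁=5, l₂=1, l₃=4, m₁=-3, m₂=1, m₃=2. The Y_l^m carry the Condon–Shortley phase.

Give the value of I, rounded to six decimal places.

Rules hold: Σm=0, L=10 even, 4≤4≤6.
N = 11·3·9 = 297
Δ = 2!·8!·0!/11! = 1/495
Racah Σ t=1..1: t=1:−1/576 = -1/576
⇒ 3j(5 1 4; 0 0 0)² = 5/99, sgn -1
Racah Σ t=2..2: t=2:+1/2880 = 1/2880
⇒ 3j(5 1 4; -3 1 2)² = 28/495, sgn +1
4πI² = N·(3j₀)²·(3jₘ)² = 28/33
I = -1·√(0.848485/4π) = -0.25984664

-0.259847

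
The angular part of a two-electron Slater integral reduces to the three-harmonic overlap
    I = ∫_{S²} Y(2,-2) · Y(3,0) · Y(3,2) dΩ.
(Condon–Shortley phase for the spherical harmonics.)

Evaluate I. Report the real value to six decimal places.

-0.188063

Rules hold: Σm=0, L=8 even, 1≤3≤5.
N = 5·7·7 = 245
Δ = 2!·2!·4!/9! = 1/3780
Racah Σ t=0..2: t=0:+1/24 t=1:−1/4 t=2:+1/24 = -1/6
⇒ 3j(2 3 3; 0 0 0)² = 4/105, sgn +1
Racah Σ t=2..2: t=2:+1/24 = 1/24
⇒ 3j(2 3 3; -2 0 2)² = 1/21, sgn -1
4πI² = N·(3j₀)²·(3jₘ)² = 4/9
I = -1·√(0.444444/4π) = -0.18806319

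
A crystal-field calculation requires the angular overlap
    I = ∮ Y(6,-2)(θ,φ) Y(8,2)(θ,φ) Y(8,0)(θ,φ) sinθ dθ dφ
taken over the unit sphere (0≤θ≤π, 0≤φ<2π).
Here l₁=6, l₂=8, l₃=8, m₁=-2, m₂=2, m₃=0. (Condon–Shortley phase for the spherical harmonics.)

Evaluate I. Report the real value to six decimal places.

Checks pass: Σm=0; 22 even; l₃=8∈[2,14].
(2·6+1)(2·8+1)(2·8+1) = 3757
Δ: 6! 6! 10! / 23! → 1/13742520792
sum: t=0:+1/41803776000 t=1:−1/435456000 t=2:+1/39813120 t=3:−1/18662400 t=4:+1/39813120 t=5:−1/435456000 t=6:+1/41803776000 = -11/1393459200
3j²(6 8 8; 0 0 0) = Δ·Π!·Σ² = 600/96577  (sign -1)
sum: t=2:+1/2786918400 t=3:−1/130636800 t=4:+1/39813120 t=5:−1/62208000 t=6:+1/597196800 = 143/41803776000
3j²(6 8 8; -2 2 0) = Δ·Π!·Σ² = 26/7429  (sign +1)
combine: 4πI² = 3757·600/96577·26/7429 = 15600/190969
take √, sign -1: I = -0.08062615

-0.080626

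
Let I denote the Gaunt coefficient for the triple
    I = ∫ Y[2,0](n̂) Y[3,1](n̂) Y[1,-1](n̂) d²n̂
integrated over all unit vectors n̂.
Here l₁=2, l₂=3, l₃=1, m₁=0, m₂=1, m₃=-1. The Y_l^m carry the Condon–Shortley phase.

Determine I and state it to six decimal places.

m-sum 0 ✓  L=6 even ✓  1≤1≤5 ✓
Π(2lᵢ+1) = 5×7×3 = 105
triangle coeff Δ(2,3,1) = 1/105
Σ_t [2,2]: t=2:+1/4 = 1/4
(3j)²=3/35 [(2 3 1; 0 0 0)], sign=-1
Σ_t [2,2]: t=2:+1/8 = 1/8
(3j)²=2/35 [(2 3 1; 0 1 -1)], sign=+1
⇒ 4πI² = 18/35
I = (-1)√(18/35/(4π)) = -0.20230066

-0.202301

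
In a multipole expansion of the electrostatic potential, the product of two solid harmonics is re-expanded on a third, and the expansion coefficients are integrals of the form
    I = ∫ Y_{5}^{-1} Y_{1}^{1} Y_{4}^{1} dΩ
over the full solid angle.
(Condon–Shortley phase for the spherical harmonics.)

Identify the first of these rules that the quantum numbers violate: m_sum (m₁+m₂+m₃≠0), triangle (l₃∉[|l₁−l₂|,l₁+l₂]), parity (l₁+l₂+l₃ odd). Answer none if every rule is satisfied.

m_sum

azimuthal sum: -1 + 1 + 1 = 1  ✗
4 ≤ 4 ≤ 6 (triangle on l)
L = 5 + 1 + 4 = 10 (even)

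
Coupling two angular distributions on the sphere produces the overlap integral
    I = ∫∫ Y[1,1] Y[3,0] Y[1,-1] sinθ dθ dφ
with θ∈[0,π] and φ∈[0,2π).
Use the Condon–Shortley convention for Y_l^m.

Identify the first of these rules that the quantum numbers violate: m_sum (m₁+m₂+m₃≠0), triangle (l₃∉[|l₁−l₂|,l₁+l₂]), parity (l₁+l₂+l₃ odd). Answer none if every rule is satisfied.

triangle

m₁+m₂+m₃ = 1 + 0 − 1 = 0  ✓
triangle: |1−3|=2 ≤ l₃=1 ≤ 1+3=4  ✗
parity: l₁+l₂+l₃ = 5 is odd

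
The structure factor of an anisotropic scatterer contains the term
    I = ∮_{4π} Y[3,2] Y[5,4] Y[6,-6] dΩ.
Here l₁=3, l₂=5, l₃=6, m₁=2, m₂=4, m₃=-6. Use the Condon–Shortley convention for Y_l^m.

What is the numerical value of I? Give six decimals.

0.207001

Checks pass: Σm=0; 14 even; l₃=6∈[2,8].
(2·3+1)(2·5+1)(2·6+1) = 1001
Δ: 2! 4! 8! / 15! → 1/675675
sum: t=0:+1/8640 t=1:−1/2304 t=2:+1/8640 = -7/34560
3j²(3 5 6; 0 0 0) = Δ·Π!·Σ² = 7/429  (sign -1)
sum: t=1:−1/967680 = -1/967680
3j²(3 5 6; 2 4 -6) = Δ·Π!·Σ² = 3/91  (sign -1)
combine: 4πI² = 1001·7/429·3/91 = 7/13
take √, sign +1: I = 0.20700098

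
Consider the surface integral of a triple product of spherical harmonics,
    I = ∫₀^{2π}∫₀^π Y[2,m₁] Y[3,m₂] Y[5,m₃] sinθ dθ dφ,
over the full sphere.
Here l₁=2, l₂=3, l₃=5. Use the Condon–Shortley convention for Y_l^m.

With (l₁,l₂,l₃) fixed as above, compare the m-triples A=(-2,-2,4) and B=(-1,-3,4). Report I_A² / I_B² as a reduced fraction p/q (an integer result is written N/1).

3/2

Same 2,3,5: normalisation and zero-m 3j drop out of the ratio.
A: Δ: 0! 4! 6! / 11! → 1/2310; sum: t=0:+1/2880 = 1/2880; 3j²(2 3 5; -2 -2 4) = Δ·Π!·Σ² = 3/55  (sign -1)
B: Δ: 0! 4! 6! / 11! → 1/2310; sum: t=0:+1/4320 = 1/4320; 3j²(2 3 5; -1 -3 4) = Δ·Π!·Σ² = 2/55  (sign -1)
I_A²/I_B² = (3/55)/(2/55) = 3/2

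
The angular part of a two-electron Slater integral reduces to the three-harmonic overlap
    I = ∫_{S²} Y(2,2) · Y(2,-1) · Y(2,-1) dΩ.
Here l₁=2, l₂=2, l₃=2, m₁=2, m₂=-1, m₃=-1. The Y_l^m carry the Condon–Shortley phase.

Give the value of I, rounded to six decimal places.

0.220728

Checks pass: Σm=0; 6 even; l₃=2∈[0,4].
(2·2+1)(2·2+1)(2·2+1) = 125
Δ: 2! 2! 2! / 7! → 1/630
sum: t=0:+1/8 t=1:−1/1 t=2:+1/8 = -3/4
3j²(2 2 2; 0 0 0) = Δ·Π!·Σ² = 2/35  (sign -1)
sum: t=0:+1/4 = 1/4
3j²(2 2 2; 2 -1 -1) = Δ·Π!·Σ² = 3/35  (sign -1)
combine: 4πI² = 125·2/35·3/35 = 30/49
take √, sign +1: I = 0.22072812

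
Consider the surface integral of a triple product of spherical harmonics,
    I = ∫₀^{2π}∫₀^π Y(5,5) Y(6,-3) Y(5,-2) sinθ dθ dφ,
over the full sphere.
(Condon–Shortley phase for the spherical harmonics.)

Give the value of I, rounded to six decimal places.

-0.172202

Rules hold: Σm=0, L=16 even, 1≤5≤11.
N = 11·13·11 = 1573
Δ = 6!·4!·6!/17! = 1/28588560
Racah Σ t=1..5: t=1:−1/345600 t=2:+1/13824 t=3:−1/5184 t=4:+1/13824 t=5:−1/345600 = -7/129600
⇒ 3j(5 6 5; 0 0 0)² = 80/7293, sgn +1
Racah Σ t=0..0: t=0:+1/622080 = 1/622080
⇒ 3j(5 6 5; 5 -3 -2)² = 105/4862, sgn -1
4πI² = N·(3j₀)²·(3jₘ)² = 1400/3757
I = -1·√(0.372638/4π) = -0.17220212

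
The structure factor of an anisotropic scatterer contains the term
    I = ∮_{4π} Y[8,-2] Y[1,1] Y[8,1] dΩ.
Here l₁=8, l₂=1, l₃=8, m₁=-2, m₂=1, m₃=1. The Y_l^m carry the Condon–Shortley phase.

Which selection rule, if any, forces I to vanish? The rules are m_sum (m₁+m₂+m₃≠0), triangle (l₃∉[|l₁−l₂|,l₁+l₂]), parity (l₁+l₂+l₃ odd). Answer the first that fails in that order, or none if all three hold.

azimuthal sum: -2 + 1 + 1 = 0  ✓
7 ≤ 8 ≤ 9 (triangle on l)  ✓
L = 8 + 1 + 8 = 17 (odd)  ✗

parity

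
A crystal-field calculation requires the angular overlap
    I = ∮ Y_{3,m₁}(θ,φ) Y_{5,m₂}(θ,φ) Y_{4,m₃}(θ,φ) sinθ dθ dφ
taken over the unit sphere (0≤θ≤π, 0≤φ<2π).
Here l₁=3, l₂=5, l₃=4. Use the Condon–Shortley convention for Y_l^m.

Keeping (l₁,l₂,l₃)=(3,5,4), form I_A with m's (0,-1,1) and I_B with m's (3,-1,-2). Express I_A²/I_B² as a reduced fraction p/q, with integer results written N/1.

l's match ⇒ only the (l;m) 3-j factors differ between A and B.
A: triangle coeff Δ(3,5,4) = 1/180180; Σ_t [1,3]: t=1:−1/432 t=2:+1/192 t=3:−1/1440 = 19/8640; (3j)²=361/30030 [(3 5 4; 0 -1 1)], sign=-1
B: triangle coeff Δ(3,5,4) = 1/180180; Σ_t [0,0]: t=0:+1/2304 = 1/2304; (3j)²=75/4004 [(3 5 4; 3 -1 -2)], sign=+1
I_A²/I_B² = (361/30030)/(75/4004) = 722/1125

722/1125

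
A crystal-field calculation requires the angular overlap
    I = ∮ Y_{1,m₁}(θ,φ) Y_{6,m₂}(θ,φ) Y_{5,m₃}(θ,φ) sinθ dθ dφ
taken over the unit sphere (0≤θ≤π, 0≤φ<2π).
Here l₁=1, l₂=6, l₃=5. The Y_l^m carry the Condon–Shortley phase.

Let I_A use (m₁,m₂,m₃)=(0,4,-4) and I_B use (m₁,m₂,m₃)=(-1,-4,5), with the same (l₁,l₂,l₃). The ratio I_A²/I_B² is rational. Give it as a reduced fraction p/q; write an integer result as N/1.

20/1

Shared (l₁,l₂,l₃)=(1,6,5): N and (l;000)² cancel in I_A²/I_B².
A: Δ = 2!·0!·10!/13! = 1/858; Racah Σ t=1..1: t=1:−1/362880 = -1/362880; ⇒ 3j(1 6 5; 0 4 -4)² = 10/429, sgn +1
B: Δ = 2!·0!·10!/13! = 1/858; Racah Σ t=2..2: t=2:+1/7257600 = 1/7257600; ⇒ 3j(1 6 5; -1 -4 5)² = 1/858, sgn +1
I_A²/I_B² = (10/429)/(1/858) = 20/1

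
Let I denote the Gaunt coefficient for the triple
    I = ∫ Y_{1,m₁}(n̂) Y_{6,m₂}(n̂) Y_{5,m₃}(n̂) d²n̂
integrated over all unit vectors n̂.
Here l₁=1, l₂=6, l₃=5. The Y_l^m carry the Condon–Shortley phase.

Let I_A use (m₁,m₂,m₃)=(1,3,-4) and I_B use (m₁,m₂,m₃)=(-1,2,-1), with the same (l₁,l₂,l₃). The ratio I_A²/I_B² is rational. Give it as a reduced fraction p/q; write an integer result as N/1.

Same 1,6,5: normalisation and zero-m 3j drop out of the ratio.
A: Δ: 2! 0! 10! / 13! → 1/858; sum: t=0:+1/725760 = 1/725760; 3j²(1 6 5; 1 3 -4) = Δ·Π!·Σ² = 1/286  (sign -1)
B: Δ: 2! 0! 10! / 13! → 1/858; sum: t=2:+1/34560 = 1/34560; 3j²(1 6 5; -1 2 -1) = Δ·Π!·Σ² = 14/429  (sign +1)
I_A²/I_B² = (1/286)/(14/429) = 3/28

3/28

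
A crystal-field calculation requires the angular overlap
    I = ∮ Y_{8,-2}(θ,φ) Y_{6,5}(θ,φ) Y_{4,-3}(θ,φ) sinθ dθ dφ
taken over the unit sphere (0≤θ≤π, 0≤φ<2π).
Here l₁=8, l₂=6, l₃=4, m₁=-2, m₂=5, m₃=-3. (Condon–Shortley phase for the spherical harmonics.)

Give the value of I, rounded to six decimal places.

-0.069313

m-sum 0 ✓  L=18 even ✓  2≤4≤14 ✓
Π(2lᵢ+1) = 17×13×9 = 1989
triangle coeff Δ(8,6,4) = 1/23279256
Σ_t [4,6]: t=4:+1/1658880 t=5:−1/518400 t=6:+1/1658880 = -1/1382400
(3j)²=504/46189 [(8 6 4; 0 0 0)], sign=-1
Σ_t [9,10]: t=9:−1/87091200 t=10:+1/2612736000 = -29/2612736000
(3j)²=841/302328 [(8 6 4; -2 5 -3)], sign=+1
⇒ 4πI² = 52983/877591
I = (-1)√(52983/877591/(4π)) = -0.06931341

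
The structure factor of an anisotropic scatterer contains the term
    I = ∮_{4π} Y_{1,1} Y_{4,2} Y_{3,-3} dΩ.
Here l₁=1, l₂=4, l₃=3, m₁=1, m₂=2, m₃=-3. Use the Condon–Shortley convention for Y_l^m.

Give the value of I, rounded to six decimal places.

m-sum 0 ✓  L=8 even ✓  3≤3≤5 ✓
Π(2lᵢ+1) = 3×9×7 = 189
triangle coeff Δ(1,4,3) = 1/252
Σ_t [1,1]: t=1:−1/36 = -1/36
(3j)²=4/63 [(1 4 3; 0 0 0)], sign=+1
Σ_t [0,0]: t=0:+1/1440 = 1/1440
(3j)²=1/252 [(1 4 3; 1 2 -3)], sign=+1
⇒ 4πI² = 1/21
I = (+1)√(1/21/(4π)) = 0.06155813

0.061558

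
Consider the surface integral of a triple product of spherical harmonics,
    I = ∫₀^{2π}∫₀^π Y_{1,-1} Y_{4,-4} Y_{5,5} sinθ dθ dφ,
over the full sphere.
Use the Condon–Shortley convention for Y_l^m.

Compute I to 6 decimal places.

-0.329416

Rules hold: Σm=0, L=10 even, 3≤5≤5.
N = 3·9·11 = 297
Δ = 0!·2!·8!/11! = 1/495
Racah Σ t=0..0: t=0:+1/576 = 1/576
⇒ 3j(1 4 5; 0 0 0)² = 5/99, sgn -1
Racah Σ t=0..0: t=0:+1/80640 = 1/80640
⇒ 3j(1 4 5; -1 -4 5)² = 1/11, sgn +1
4πI² = N·(3j₀)²·(3jₘ)² = 15/11
I = -1·√(1.36364/4π) = -0.32941575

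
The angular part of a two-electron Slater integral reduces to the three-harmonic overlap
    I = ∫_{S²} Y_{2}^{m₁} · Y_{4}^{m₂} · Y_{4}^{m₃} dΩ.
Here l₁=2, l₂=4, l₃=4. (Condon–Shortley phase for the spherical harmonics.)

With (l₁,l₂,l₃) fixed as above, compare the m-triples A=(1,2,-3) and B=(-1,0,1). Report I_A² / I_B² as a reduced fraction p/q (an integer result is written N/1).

l's match ⇒ only the (l;m) 3-j factors differ between A and B.
A: triangle coeff Δ(2,4,4) = 1/13860; Σ_t [0,1]: t=0:+1/1440 t=1:−1/240 = -1/288; (3j)²=5/132 [(2 4 4; 1 2 -3)], sign=+1
B: triangle coeff Δ(2,4,4) = 1/13860; Σ_t [1,2]: t=1:−1/72 t=2:+1/96 = -1/288; (3j)²=1/462 [(2 4 4; -1 0 1)], sign=+1
I_A²/I_B² = (5/132)/(1/462) = 35/2

35/2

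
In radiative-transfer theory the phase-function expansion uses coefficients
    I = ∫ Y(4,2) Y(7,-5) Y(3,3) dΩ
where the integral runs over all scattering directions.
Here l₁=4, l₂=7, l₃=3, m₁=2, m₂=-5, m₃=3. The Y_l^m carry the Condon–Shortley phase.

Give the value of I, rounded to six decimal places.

Checks pass: Σm=0; 14 even; l₃=3∈[3,11].
(2·4+1)(2·7+1)(2·3+1) = 945
Δ: 8! 0! 6! / 15! → 1/45045
sum: t=4:+1/20736 = 1/20736
3j²(4 7 3; 0 0 0) = Δ·Π!·Σ² = 35/1287  (sign -1)
sum: t=2:+1/1036800 = 1/1036800
3j²(4 7 3; 2 -5 3) = Δ·Π!·Σ² = 4/195  (sign +1)
combine: 4πI² = 945·35/1287·4/195 = 980/1859
take √, sign -1: I = -0.20481814

-0.204818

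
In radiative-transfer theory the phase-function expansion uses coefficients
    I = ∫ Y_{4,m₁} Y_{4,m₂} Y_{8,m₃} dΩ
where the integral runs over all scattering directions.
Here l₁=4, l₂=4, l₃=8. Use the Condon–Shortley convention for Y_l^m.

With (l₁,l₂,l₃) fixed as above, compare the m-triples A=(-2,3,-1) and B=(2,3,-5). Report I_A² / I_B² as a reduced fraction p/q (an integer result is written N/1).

Shared (l₁,l₂,l₃)=(4,4,8): N and (l;000)² cancel in I_A²/I_B².
A: Δ = 0!·8!·8!/17! = 1/218790; Racah Σ t=0..0: t=0:+1/7257600 = 1/7257600; ⇒ 3j(4 4 8; -2 3 -1)² = 14/12155, sgn -1
B: Δ = 0!·8!·8!/17! = 1/218790; Racah Σ t=0..0: t=0:+1/7257600 = 1/7257600; ⇒ 3j(4 4 8; 2 3 -5)² = 2/85, sgn -1
I_A²/I_B² = (14/12155)/(2/85) = 7/143

7/143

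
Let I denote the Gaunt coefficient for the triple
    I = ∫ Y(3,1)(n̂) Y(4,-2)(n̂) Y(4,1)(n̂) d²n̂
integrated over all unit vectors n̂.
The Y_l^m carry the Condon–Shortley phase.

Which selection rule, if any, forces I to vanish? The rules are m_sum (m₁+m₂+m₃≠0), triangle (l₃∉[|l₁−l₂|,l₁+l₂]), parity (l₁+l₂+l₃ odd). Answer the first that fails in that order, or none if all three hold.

parity

m₁+m₂+m₃ = 1 − 2 + 1 = 0  ✓
triangle: |3−4|=1 ≤ l₃=4 ≤ 3+4=7  ✓
parity: l₁+l₂+l₃ = 11 is odd  ✗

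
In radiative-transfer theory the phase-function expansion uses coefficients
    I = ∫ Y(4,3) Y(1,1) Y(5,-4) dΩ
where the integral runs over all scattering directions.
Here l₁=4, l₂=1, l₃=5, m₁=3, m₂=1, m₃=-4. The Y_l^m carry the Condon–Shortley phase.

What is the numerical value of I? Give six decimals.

0.294638

m-sum 0 ✓  L=10 even ✓  3≤5≤5 ✓
Π(2lᵢ+1) = 9×3×11 = 297
triangle coeff Δ(4,1,5) = 1/495
Σ_t [0,0]: t=0:+1/576 = 1/576
(3j)²=5/99 [(4 1 5; 0 0 0)], sign=-1
Σ_t [0,0]: t=0:+1/10080 = 1/10080
(3j)²=4/55 [(4 1 5; 3 1 -4)], sign=-1
⇒ 4πI² = 12/11
I = (+1)√(12/11/(4π)) = 0.29463840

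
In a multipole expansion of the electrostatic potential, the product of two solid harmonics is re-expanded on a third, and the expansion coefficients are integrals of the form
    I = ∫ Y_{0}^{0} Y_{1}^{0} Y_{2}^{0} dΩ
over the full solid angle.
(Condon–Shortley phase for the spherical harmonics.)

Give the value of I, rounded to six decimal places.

triangle: need 1≤l₃≤1, have 2; I=0

0.000000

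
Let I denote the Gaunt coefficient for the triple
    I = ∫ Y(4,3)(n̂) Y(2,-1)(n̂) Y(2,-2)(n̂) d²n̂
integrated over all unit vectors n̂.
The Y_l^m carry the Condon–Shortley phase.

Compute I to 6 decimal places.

-0.238414

Rules hold: Σm=0, L=8 even, 2≤2≤6.
N = 9·5·5 = 225
Δ = 4!·4!·0!/9! = 1/630
Racah Σ t=2..2: t=2:+1/16 = 1/16
⇒ 3j(4 2 2; 0 0 0)² = 2/35, sgn +1
Racah Σ t=1..1: t=1:−1/144 = -1/144
⇒ 3j(4 2 2; 3 -1 -2)² = 1/18, sgn -1
4πI² = N·(3j₀)²·(3jₘ)² = 5/7
I = -1·√(0.714286/4π) = -0.23841361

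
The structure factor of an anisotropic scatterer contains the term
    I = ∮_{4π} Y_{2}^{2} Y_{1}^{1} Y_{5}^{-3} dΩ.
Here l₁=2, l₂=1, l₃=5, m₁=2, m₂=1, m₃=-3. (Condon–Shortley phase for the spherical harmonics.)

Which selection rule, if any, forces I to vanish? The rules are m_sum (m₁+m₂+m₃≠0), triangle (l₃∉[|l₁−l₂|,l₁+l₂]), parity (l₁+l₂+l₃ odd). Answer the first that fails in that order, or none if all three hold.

triangle

Σmᵢ = 0  ✓
l₃∈[|l₁−l₂|,l₁+l₂]=[1,3], have l₃=5  ✗
Σlᵢ = 8 ⇒ even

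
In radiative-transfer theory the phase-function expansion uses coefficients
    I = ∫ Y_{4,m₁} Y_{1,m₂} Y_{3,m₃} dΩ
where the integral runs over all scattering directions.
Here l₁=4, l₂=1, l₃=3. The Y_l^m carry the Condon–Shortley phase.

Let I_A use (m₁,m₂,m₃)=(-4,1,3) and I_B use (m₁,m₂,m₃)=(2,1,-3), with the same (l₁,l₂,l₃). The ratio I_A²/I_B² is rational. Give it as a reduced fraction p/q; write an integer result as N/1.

28/1

Shared (l₁,l₂,l₃)=(4,1,3): N and (l;000)² cancel in I_A²/I_B².
A: Δ = 2!·6!·0!/9! = 1/252; Racah Σ t=2..2: t=2:+1/1440 = 1/1440; ⇒ 3j(4 1 3; -4 1 3)² = 1/9, sgn +1
B: Δ = 2!·6!·0!/9! = 1/252; Racah Σ t=2..2: t=2:+1/1440 = 1/1440; ⇒ 3j(4 1 3; 2 1 -3)² = 1/252, sgn +1
I_A²/I_B² = (1/9)/(1/252) = 28/1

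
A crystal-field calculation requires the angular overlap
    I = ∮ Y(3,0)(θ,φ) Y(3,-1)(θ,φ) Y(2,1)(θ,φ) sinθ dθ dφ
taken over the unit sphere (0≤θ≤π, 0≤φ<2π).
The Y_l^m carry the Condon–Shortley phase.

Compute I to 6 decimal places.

Rules hold: Σm=0, L=8 even, 0≤2≤6.
N = 7·7·5 = 245
Δ = 4!·2!·2!/9! = 1/3780
Racah Σ t=1..3: t=1:−1/24 t=2:+1/4 t=3:−1/24 = 1/6
⇒ 3j(3 3 2; 0 0 0)² = 4/105, sgn +1
Racah Σ t=1..2: t=1:−1/12 t=2:+1/8 = 1/24
⇒ 3j(3 3 2; 0 -1 1)² = 1/210, sgn -1
4πI² = N·(3j₀)²·(3jₘ)² = 2/45
I = -1·√(0.0444444/4π) = -0.05947080

-0.059471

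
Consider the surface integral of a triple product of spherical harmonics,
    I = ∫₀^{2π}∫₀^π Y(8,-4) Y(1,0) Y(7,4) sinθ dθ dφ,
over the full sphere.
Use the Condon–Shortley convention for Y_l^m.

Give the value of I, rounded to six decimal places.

0.211986

Checks pass: Σm=0; 16 even; l₃=7∈[7,9].
(2·8+1)(2·1+1)(2·7+1) = 765
Δ: 2! 14! 0! / 17! → 1/2040
sum: t=1:−1/25401600 = -1/25401600
3j²(8 1 7; 0 0 0) = Δ·Π!·Σ² = 8/255  (sign +1)
sum: t=1:−1/239500800 = -1/239500800
3j²(8 1 7; -4 0 4) = Δ·Π!·Σ² = 2/85  (sign +1)
combine: 4πI² = 765·8/255·2/85 = 48/85
take √, sign +1: I = 0.21198553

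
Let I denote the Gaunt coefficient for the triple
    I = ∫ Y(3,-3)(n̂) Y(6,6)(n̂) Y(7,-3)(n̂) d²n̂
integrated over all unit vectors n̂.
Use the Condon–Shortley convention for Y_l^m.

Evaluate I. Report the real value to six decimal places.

Rules hold: Σm=0, L=16 even, 3≤7≤9.
N = 7·13·15 = 1365
Δ = 2!·4!·10!/17! = 1/2042040
Racah Σ t=0..2: t=0:+1/207360 t=1:−1/57600 t=2:+1/207360 = -1/129600
⇒ 3j(3 6 7; 0 0 0)² = 168/12155, sgn +1
Racah Σ t=2..2: t=2:+1/174182400 = 1/174182400
⇒ 3j(3 6 7; -3 6 -3)² = 3/6188, sgn +1
4πI² = N·(3j₀)²·(3jₘ)² = 378/41327
I = +1·√(0.00914656/4π) = 0.02697889

0.026979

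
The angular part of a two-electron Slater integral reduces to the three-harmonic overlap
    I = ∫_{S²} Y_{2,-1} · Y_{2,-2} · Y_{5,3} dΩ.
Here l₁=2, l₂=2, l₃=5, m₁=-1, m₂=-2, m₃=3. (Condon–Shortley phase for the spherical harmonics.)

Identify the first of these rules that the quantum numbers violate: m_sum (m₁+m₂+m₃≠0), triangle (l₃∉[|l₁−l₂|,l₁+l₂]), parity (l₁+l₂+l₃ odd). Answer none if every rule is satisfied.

triangle

Σmᵢ = 0  ✓
l₃∈[|l₁−l₂|,l₁+l₂]=[0,4], have l₃=5  ✗
Σlᵢ = 9 ⇒ odd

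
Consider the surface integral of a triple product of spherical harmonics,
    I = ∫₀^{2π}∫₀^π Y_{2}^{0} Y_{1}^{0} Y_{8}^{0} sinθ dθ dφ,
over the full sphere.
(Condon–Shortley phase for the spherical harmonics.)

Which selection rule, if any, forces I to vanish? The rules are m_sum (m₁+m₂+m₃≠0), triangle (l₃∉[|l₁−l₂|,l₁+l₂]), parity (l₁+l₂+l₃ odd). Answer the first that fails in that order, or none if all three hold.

m₁+m₂+m₃ = 0 + 0 + 0 = 0  ✓
triangle: |2−1|=1 ≤ l₃=8 ≤ 2+1=3  ✗
parity: l₁+l₂+l₃ = 11 is odd

triangle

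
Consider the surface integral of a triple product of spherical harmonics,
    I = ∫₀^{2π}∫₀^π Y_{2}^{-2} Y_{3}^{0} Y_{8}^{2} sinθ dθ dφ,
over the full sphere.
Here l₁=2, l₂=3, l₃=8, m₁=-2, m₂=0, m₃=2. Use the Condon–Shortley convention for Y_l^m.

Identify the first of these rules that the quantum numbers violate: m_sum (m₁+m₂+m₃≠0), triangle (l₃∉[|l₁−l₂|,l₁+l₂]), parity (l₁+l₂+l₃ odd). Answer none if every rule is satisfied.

m₁+m₂+m₃ = -2 + 0 + 2 = 0  ✓
triangle: |2−3|=1 ≤ l₃=8 ≤ 2+3=5  ✗
parity: l₁+l₂+l₃ = 13 is odd

triangle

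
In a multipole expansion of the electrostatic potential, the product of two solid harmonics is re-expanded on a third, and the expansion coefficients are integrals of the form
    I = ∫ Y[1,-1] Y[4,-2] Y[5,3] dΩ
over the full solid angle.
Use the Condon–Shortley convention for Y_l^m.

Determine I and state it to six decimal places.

-0.259847

Rules hold: Σm=0, L=10 even, 3≤5≤5.
N = 3·9·11 = 297
Δ = 0!·2!·8!/11! = 1/495
Racah Σ t=0..0: t=0:+1/576 = 1/576
⇒ 3j(1 4 5; 0 0 0)² = 5/99, sgn -1
Racah Σ t=0..0: t=0:+1/2880 = 1/2880
⇒ 3j(1 4 5; -1 -2 3)² = 28/495, sgn +1
4πI² = N·(3j₀)²·(3jₘ)² = 28/33
I = -1·√(0.848485/4π) = -0.25984664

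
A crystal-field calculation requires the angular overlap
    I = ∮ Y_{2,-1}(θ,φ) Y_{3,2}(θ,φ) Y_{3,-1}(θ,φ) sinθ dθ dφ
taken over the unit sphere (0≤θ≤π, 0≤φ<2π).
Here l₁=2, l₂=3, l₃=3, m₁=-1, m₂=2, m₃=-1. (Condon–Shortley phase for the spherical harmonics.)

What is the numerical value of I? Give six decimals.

m-sum 0 ✓  L=8 even ✓  1≤3≤5 ✓
Π(2lᵢ+1) = 5×7×7 = 245
triangle coeff Δ(2,3,3) = 1/3780
Σ_t [0,2]: t=0:+1/24 t=1:−1/4 t=2:+1/24 = -1/6
(3j)²=4/105 [(2 3 3; 0 0 0)], sign=+1
Σ_t [1,2]: t=1:−1/48 t=2:+1/12 = 1/16
(3j)²=1/28 [(2 3 3; -1 2 -1)], sign=+1
⇒ 4πI² = 1/3
I = (+1)√(1/3/(4π)) = 0.16286750

0.162868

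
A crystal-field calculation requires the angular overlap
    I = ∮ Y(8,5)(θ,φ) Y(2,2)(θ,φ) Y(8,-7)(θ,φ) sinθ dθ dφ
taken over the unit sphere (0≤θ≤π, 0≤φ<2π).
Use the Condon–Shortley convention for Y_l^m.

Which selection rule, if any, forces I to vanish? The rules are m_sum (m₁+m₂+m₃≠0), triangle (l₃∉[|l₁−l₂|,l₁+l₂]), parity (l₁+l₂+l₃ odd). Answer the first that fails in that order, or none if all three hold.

m₁+m₂+m₃ = 5 + 2 − 7 = 0  ✓
triangle: |8−2|=6 ≤ l₃=8 ≤ 8+2=10  ✓
parity: l₁+l₂+l₃ = 18 is even  ✓

none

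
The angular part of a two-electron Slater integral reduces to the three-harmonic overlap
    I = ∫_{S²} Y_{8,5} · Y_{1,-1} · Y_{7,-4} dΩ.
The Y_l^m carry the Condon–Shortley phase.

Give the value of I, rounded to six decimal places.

m-sum 0 ✓  L=16 even ✓  7≤7≤9 ✓
Π(2lᵢ+1) = 17×3×15 = 765
triangle coeff Δ(8,1,7) = 1/2040
Σ_t [1,1]: t=1:−1/25401600 = -1/25401600
(3j)²=8/255 [(8 1 7; 0 0 0)], sign=+1
Σ_t [0,0]: t=0:+1/479001600 = 1/479001600
(3j)²=13/340 [(8 1 7; 5 -1 -4)], sign=-1
⇒ 4πI² = 78/85
I = (-1)√(78/85/(4π)) = -0.27022959

-0.270230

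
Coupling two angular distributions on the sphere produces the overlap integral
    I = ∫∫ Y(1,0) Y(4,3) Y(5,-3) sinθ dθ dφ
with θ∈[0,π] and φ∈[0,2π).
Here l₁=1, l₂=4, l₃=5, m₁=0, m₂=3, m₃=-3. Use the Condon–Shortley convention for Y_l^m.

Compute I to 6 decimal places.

-0.196426

m-sum 0 ✓  L=10 even ✓  3≤5≤5 ✓
Π(2lᵢ+1) = 3×9×11 = 297
triangle coeff Δ(1,4,5) = 1/495
Σ_t [0,0]: t=0:+1/576 = 1/576
(3j)²=5/99 [(1 4 5; 0 0 0)], sign=-1
Σ_t [0,0]: t=0:+1/5040 = 1/5040
(3j)²=16/495 [(1 4 5; 0 3 -3)], sign=+1
⇒ 4πI² = 16/33
I = (-1)√(16/33/(4π)) = -0.19642560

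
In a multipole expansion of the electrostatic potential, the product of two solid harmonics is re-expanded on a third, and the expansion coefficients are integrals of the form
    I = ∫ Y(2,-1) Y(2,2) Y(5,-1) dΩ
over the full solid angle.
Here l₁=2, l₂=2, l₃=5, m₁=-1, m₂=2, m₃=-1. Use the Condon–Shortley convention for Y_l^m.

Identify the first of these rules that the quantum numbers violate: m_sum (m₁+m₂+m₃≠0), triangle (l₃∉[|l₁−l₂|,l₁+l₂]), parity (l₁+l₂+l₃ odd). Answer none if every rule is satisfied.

triangle

azimuthal sum: -1 + 2 − 1 = 0  ✓
0 ≤ 5 ≤ 4 (triangle on l)  ✗
L = 2 + 2 + 5 = 9 (odd)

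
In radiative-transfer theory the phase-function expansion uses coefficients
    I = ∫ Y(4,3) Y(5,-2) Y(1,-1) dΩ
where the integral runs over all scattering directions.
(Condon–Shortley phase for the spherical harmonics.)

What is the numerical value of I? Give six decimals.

m-sum 0 ✓  L=10 even ✓  1≤1≤9 ✓
Π(2lᵢ+1) = 9×11×3 = 297
triangle coeff Δ(4,5,1) = 1/495
Σ_t [4,4]: t=4:+1/576 = 1/576
(3j)²=5/99 [(4 5 1; 0 0 0)], sign=-1
Σ_t [1,1]: t=1:−1/10080 = -1/10080
(3j)²=1/165 [(4 5 1; 3 -2 -1)], sign=-1
⇒ 4πI² = 1/11
I = (+1)√(1/11/(4π)) = 0.08505478

0.085055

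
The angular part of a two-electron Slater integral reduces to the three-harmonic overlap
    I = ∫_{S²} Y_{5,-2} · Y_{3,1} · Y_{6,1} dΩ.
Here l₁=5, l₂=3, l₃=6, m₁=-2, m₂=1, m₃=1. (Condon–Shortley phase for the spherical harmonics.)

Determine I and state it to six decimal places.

m-sum 0 ✓  L=14 even ✓  2≤6≤8 ✓
Π(2lᵢ+1) = 11×7×13 = 1001
triangle coeff Δ(5,3,6) = 1/675675
Σ_t [0,2]: t=0:+1/8640 t=1:−1/2304 t=2:+1/8640 = -7/34560
(3j)²=7/429 [(5 3 6; 0 0 0)], sign=-1
Σ_t [0,2]: t=0:+1/241920 t=1:−1/8640 t=2:+1/5760 = 1/16128
(3j)²=5/1001 [(5 3 6; -2 1 1)], sign=-1
⇒ 4πI² = 35/429
I = (+1)√(35/429/(4π)) = 0.08057502

0.080575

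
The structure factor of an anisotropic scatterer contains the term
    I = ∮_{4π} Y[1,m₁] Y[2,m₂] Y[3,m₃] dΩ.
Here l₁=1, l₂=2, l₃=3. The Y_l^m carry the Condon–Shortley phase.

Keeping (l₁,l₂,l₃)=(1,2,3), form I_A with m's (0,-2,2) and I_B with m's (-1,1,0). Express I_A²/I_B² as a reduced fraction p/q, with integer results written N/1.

5/3

l's match ⇒ only the (l;m) 3-j factors differ between A and B.
A: triangle coeff Δ(1,2,3) = 1/105; Σ_t [0,0]: t=0:+1/24 = 1/24; (3j)²=1/21 [(1 2 3; 0 -2 2)], sign=-1
B: triangle coeff Δ(1,2,3) = 1/105; Σ_t [0,0]: t=0:+1/12 = 1/12; (3j)²=1/35 [(1 2 3; -1 1 0)], sign=-1
I_A²/I_B² = (1/21)/(1/35) = 5/3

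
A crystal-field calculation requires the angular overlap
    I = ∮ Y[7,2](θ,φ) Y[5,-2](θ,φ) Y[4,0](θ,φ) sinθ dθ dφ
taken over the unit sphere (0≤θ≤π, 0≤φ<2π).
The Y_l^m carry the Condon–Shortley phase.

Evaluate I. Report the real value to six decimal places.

0.037709

Rules hold: Σm=0, L=16 even, 2≤4≤12.
N = 15·11·9 = 1485
Δ = 8!·6!·2!/17! = 1/6126120
Racah Σ t=3..5: t=3:−1/69120 t=4:+1/20736 t=5:−1/69120 = 1/51840
⇒ 3j(7 5 4; 0 0 0)² = 280/21879, sgn +1
Racah Σ t=1..3: t=1:−1/483840 t=2:+1/51840 t=3:−1/69120 = 1/362880
⇒ 3j(7 5 4; 2 -2 0)² = 16/17017, sgn +1
4πI² = N·(3j₀)²·(3jₘ)² = 9600/537251
I = +1·√(0.0178687/4π) = 0.03770874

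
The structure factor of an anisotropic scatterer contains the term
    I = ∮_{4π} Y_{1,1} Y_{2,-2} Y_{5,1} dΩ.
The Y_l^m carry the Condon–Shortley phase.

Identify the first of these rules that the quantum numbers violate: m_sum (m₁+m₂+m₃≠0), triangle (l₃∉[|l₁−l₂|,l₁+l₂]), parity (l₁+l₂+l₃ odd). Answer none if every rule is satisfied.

triangle

m₁+m₂+m₃ = 1 − 2 + 1 = 0  ✓
triangle: |1−2|=1 ≤ l₃=5 ≤ 1+2=3  ✗
parity: l₁+l₂+l₃ = 8 is even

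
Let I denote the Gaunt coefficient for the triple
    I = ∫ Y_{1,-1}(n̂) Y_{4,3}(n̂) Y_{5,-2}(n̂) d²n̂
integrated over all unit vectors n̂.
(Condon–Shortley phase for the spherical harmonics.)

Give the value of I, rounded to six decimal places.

m-sum 0 ✓  L=10 even ✓  3≤5≤5 ✓
Π(2lᵢ+1) = 3×9×11 = 297
triangle coeff Δ(1,4,5) = 1/495
Σ_t [0,0]: t=0:+1/576 = 1/576
(3j)²=5/99 [(1 4 5; 0 0 0)], sign=-1
Σ_t [0,0]: t=0:+1/10080 = 1/10080
(3j)²=1/165 [(1 4 5; -1 3 -2)], sign=-1
⇒ 4πI² = 1/11
I = (+1)√(1/11/(4π)) = 0.08505478

0.085055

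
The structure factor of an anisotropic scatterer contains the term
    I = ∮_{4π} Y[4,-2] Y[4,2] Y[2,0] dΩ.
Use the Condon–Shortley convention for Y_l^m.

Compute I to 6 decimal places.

0.065536

Checks pass: Σm=0; 10 even; l₃=2∈[0,8].
(2·4+1)(2·4+1)(2·2+1) = 405
Δ: 6! 2! 2! / 11! → 1/13860
sum: t=2:+1/192 t=3:−1/36 t=4:+1/192 = -5/288
3j²(4 4 2; 0 0 0) = Δ·Π!·Σ² = 20/693  (sign -1)
sum: t=4:+1/192 t=5:−1/120 t=6:+1/2880 = -1/360
3j²(4 4 2; -2 2 0) = Δ·Π!·Σ² = 16/3465  (sign -1)
combine: 4πI² = 405·20/693·16/3465 = 320/5929
take √, sign +1: I = 0.06553591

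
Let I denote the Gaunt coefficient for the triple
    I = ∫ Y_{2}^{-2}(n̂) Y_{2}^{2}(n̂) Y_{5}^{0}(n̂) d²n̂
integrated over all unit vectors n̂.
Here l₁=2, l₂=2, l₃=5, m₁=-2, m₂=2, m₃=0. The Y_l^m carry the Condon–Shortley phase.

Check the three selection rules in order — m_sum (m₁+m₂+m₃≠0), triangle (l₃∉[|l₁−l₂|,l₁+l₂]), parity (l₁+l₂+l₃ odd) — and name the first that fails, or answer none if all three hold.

triangle

Σmᵢ = 0  ✓
l₃∈[|l₁−l₂|,l₁+l₂]=[0,4], have l₃=5  ✗
Σlᵢ = 9 ⇒ odd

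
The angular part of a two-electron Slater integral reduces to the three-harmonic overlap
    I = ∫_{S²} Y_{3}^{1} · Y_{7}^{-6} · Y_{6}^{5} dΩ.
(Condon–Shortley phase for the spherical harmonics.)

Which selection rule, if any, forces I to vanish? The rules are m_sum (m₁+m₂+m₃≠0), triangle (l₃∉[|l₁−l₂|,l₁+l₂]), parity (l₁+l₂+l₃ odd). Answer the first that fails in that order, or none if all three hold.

m₁+m₂+m₃ = 1 − 6 + 5 = 0  ✓
triangle: |3−7|=4 ≤ l₃=6 ≤ 3+7=10  ✓
parity: l₁+l₂+l₃ = 16 is even  ✓

none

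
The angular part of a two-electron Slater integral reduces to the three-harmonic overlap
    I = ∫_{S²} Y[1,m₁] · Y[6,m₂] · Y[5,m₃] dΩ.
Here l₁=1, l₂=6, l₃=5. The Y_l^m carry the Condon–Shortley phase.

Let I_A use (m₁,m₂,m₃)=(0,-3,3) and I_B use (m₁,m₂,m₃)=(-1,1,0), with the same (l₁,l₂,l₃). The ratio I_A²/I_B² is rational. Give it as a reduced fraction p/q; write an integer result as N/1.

Same 1,6,5: normalisation and zero-m 3j drop out of the ratio.
A: Δ: 2! 0! 10! / 13! → 1/858; sum: t=1:−1/80640 = -1/80640; 3j²(1 6 5; 0 -3 3) = Δ·Π!·Σ² = 9/286  (sign -1)
B: Δ: 2! 0! 10! / 13! → 1/858; sum: t=2:+1/28800 = 1/28800; 3j²(1 6 5; -1 1 0) = Δ·Π!·Σ² = 7/286  (sign -1)
I_A²/I_B² = (9/286)/(7/286) = 9/7

9/7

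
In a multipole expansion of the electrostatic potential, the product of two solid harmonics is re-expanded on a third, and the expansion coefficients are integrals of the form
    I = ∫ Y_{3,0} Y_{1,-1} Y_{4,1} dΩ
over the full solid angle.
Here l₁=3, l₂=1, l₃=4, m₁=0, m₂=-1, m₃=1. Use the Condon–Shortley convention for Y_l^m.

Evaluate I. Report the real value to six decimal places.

Rules hold: Σm=0, L=8 even, 2≤4≤4.
N = 7·3·9 = 189
Δ = 0!·6!·2!/9! = 1/252
Racah Σ t=0..0: t=0:+1/36 = 1/36
⇒ 3j(3 1 4; 0 0 0)² = 4/63, sgn +1
Racah Σ t=0..0: t=0:+1/72 = 1/72
⇒ 3j(3 1 4; 0 -1 1)² = 5/126, sgn -1
4πI² = N·(3j₀)²·(3jₘ)² = 10/21
I = -1·√(0.47619/4π) = -0.19466390

-0.194664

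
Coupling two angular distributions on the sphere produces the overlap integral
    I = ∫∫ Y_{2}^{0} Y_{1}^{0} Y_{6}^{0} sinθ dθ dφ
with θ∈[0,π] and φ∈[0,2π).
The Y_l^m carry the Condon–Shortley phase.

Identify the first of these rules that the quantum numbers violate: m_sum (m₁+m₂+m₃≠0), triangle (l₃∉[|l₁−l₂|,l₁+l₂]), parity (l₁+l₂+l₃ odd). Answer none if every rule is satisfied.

triangle

azimuthal sum: 0 + 0 + 0 = 0  ✓
1 ≤ 6 ≤ 3 (triangle on l)  ✗
L = 2 + 1 + 6 = 9 (odd)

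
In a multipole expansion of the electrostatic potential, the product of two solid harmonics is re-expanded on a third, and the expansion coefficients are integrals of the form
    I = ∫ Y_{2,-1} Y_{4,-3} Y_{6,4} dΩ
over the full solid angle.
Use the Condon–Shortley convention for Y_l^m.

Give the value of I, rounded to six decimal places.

Checks pass: Σm=0; 12 even; l₃=6∈[2,6].
(2·2+1)(2·4+1)(2·6+1) = 585
Δ: 0! 4! 8! / 13! → 1/6435
sum: t=0:+1/2304 = 1/2304
3j²(2 4 6; 0 0 0) = Δ·Π!·Σ² = 5/143  (sign +1)
sum: t=0:+1/30240 = 1/30240
3j²(2 4 6; -1 -3 4) = Δ·Π!·Σ² = 16/429  (sign +1)
combine: 4πI² = 585·5/143·16/429 = 1200/1573
take √, sign +1: I = 0.24638901

0.246389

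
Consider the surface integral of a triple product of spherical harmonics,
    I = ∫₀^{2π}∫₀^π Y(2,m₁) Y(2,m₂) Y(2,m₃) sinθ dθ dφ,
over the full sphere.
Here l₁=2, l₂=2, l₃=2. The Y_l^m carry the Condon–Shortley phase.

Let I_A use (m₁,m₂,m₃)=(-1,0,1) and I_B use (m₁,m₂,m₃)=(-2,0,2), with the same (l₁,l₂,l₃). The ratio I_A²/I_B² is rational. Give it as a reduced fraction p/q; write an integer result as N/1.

Shared (l₁,l₂,l₃)=(2,2,2): N and (l;000)² cancel in I_A²/I_B².
A: Δ = 2!·2!·2!/7! = 1/630; Racah Σ t=1..2: t=1:−1/2 t=2:+1/4 = -1/4; ⇒ 3j(2 2 2; -1 0 1)² = 1/70, sgn +1
B: Δ = 2!·2!·2!/7! = 1/630; Racah Σ t=2..2: t=2:+1/8 = 1/8; ⇒ 3j(2 2 2; -2 0 2)² = 2/35, sgn +1
I_A²/I_B² = (1/70)/(2/35) = 1/4

1/4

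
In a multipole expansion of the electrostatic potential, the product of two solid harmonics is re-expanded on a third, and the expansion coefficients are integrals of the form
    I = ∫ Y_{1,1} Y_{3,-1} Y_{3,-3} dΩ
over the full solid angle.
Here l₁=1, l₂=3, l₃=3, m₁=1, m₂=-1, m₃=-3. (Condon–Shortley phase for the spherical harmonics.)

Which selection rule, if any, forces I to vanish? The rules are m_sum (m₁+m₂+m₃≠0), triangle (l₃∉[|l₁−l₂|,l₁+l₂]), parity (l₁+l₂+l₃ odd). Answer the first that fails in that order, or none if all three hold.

m_sum

Σmᵢ = -3  ✗
l₃∈[|l₁−l₂|,l₁+l₂]=[2,4], have l₃=3
Σlᵢ = 7 ⇒ odd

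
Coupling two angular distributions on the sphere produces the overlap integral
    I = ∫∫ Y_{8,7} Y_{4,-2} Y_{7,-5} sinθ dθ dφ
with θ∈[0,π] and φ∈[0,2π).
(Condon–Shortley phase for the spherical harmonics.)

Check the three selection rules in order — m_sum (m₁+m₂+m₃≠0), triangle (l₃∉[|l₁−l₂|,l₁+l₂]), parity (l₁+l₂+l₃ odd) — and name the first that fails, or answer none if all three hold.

Σmᵢ = 0  ✓
l₃∈[|l₁−l₂|,l₁+l₂]=[4,12], have l₃=7  ✓
Σlᵢ = 19 ⇒ odd  ✗

parity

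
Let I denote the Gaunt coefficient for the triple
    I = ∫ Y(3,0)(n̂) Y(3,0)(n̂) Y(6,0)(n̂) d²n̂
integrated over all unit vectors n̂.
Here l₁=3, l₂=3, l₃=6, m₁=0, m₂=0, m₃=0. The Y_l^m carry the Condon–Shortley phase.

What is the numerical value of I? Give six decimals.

0.237088

Rules hold: Σm=0, L=12 even, 0≤6≤6.
N = 7·7·13 = 637
Δ = 0!·6!·6!/13! = 1/12012
Racah Σ t=0..0: t=0:+1/1296 = 1/1296
⇒ 3j(3 3 6; 0 0 0)² = 100/3003, sgn +1
(m-triple is (0,0,0) — same symbol as above.)
4πI² = N·(3j₀)²·(3jₘ)² = 10000/14157
I = +1·√(0.706364/4π) = 0.23708793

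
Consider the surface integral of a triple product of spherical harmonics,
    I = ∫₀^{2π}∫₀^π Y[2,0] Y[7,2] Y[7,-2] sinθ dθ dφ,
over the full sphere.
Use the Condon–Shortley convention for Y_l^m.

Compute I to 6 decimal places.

Rules hold: Σm=0, L=16 even, 5≤7≤9.
N = 5·15·15 = 1125
Δ = 2!·2!·12!/17! = 1/185640
Racah Σ t=0..2: t=0:+1/2419200 t=1:−1/518400 t=2:+1/2419200 = -1/907200
⇒ 3j(2 7 7; 0 0 0)² = 56/3315, sgn +1
Racah Σ t=0..2: t=0:+1/8709120 t=1:−1/967680 t=2:+1/2419200 = -11/21772800
⇒ 3j(2 7 7; 0 2 -2)² = 242/23205, sgn +1
4πI² = N·(3j₀)²·(3jₘ)² = 9680/48841
I = +1·√(0.198194/4π) = 0.12558578

0.125586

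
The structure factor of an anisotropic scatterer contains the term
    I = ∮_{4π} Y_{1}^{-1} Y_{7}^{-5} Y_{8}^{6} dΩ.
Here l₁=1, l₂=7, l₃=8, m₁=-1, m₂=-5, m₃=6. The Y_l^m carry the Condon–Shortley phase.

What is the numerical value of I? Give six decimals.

m-sum 0 ✓  L=16 even ✓  6≤8≤8 ✓
Π(2lᵢ+1) = 3×15×17 = 765
triangle coeff Δ(1,7,8) = 1/2040
Σ_t [0,0]: t=0:+1/25401600 = 1/25401600
(3j)²=8/255 [(1 7 8; 0 0 0)], sign=+1
Σ_t [0,0]: t=0:+1/1916006400 = 1/1916006400
(3j)²=91/2040 [(1 7 8; -1 -5 6)], sign=+1
⇒ 4πI² = 91/85
I = (+1)√(91/85/(4π)) = 0.29188132

0.291881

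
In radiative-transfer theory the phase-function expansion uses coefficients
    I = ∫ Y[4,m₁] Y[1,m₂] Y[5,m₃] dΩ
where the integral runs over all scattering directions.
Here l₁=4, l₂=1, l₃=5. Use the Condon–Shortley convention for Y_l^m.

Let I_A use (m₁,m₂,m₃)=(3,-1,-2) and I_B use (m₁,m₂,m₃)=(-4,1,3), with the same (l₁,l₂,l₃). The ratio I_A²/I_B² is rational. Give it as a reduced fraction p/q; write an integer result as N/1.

Same 4,1,5: normalisation and zero-m 3j drop out of the ratio.
A: Δ: 0! 8! 2! / 11! → 1/495; sum: t=0:+1/10080 = 1/10080; 3j²(4 1 5; 3 -1 -2) = Δ·Π!·Σ² = 1/165  (sign -1)
B: Δ: 0! 8! 2! / 11! → 1/495; sum: t=0:+1/80640 = 1/80640; 3j²(4 1 5; -4 1 3) = Δ·Π!·Σ² = 1/495  (sign +1)
I_A²/I_B² = (1/165)/(1/495) = 3/1

3/1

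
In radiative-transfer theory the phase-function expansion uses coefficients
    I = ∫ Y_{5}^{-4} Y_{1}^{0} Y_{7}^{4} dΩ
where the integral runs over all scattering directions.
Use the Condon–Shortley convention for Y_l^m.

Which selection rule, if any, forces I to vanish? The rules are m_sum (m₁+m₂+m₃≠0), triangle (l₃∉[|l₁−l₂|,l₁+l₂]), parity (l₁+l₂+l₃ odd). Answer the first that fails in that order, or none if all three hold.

triangle

azimuthal sum: -4 + 0 + 4 = 0  ✓
4 ≤ 7 ≤ 6 (triangle on l)  ✗
L = 5 + 1 + 7 = 13 (odd)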